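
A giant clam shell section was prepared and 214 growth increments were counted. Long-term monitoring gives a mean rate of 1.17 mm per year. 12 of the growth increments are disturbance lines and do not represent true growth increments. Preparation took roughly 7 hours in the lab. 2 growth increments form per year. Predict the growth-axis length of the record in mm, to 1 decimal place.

Adjusted count: 214 − 12 = 202 growth increments.
Dividing by 2 growth increments per year: 202 / 2 = 101 years.
101 years at 1.17 mm/year gives 1.17 × 101 = 118.2 mm.

118.2 mm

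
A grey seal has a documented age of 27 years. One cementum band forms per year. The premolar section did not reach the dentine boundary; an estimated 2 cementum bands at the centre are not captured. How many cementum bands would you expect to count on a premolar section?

25 cementum bands

At one cementum band per year, 27 years correspond to 27 cementum bands.
27 − 2 missed = 25 cementum bands expected in the prepared section.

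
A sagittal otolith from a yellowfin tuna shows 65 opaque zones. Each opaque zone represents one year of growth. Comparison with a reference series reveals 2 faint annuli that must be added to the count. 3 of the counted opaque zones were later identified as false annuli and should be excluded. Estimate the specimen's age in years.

True opaque zone count = 65 − 3 + 2 = 64.
At one opaque zone per year, that is 64 years.

64 yr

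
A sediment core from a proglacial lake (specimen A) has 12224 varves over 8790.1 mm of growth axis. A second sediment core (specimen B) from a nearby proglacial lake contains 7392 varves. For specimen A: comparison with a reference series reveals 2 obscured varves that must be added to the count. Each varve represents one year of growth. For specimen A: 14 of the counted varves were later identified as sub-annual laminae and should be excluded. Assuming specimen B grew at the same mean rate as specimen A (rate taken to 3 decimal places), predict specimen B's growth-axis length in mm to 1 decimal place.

5322.2 mm

Specimen A: correcting the raw count gives 12224 − 14 + 2 = 12212 true varves.
A: Mean rate = 8790.1 mm / 12212 years ≈ 0.720 mm per year.
For B, 0.720 mm/year × 7392 years = 5322.2 mm.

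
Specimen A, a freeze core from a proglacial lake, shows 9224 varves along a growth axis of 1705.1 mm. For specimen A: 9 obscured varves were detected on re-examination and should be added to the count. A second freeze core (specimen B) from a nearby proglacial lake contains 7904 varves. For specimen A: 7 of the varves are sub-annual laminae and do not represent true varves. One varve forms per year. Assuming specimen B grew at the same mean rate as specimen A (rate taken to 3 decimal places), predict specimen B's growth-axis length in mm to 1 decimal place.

Specimen A: true varve count = 9224 − 7 + 9 = 9226.
A: Mean rate = 1705.1 mm / 9226 years ≈ 0.185 mm/year.
B's length ≈ 0.185 × 7904 = 1462.2 mm.

1462.2 mm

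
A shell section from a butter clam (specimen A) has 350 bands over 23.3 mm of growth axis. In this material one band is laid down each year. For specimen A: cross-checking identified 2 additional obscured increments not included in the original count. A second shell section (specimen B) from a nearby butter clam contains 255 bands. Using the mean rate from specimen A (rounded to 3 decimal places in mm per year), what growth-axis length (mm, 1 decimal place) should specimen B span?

16.8 mm

Specimen A: true band count = 350 + 2 = 352.
A: Extension rate ≈ 23.3 / 352 = 0.066 mm/yr.
For B, 0.066 mm/year × 255 years = 16.8 mm.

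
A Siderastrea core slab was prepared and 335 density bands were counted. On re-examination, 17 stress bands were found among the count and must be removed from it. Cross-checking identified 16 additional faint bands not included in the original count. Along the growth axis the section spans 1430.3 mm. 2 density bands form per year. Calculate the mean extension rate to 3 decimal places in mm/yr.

8.565 mm/yr

True density band count = 335 − 17 + 16 = 334.
With 2 density bands per year, 334 / 2 = 167 years.
Extension rate ≈ 1430.3 / 167 = 8.565 mm/yr.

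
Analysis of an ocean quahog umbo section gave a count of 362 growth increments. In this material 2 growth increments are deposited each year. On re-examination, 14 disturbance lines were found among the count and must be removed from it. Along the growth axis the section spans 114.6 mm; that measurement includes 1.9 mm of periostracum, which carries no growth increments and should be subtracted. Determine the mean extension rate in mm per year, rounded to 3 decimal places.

True growth increment count = 362 − 14 = 348.
With 2 growth increments per year, 348 / 2 = 174 years.
Net length = 114.6 − 1.9 = 112.7 mm.
Mean rate = 112.7 mm / 174 years ≈ 0.648 mm per year.

0.648 mm per year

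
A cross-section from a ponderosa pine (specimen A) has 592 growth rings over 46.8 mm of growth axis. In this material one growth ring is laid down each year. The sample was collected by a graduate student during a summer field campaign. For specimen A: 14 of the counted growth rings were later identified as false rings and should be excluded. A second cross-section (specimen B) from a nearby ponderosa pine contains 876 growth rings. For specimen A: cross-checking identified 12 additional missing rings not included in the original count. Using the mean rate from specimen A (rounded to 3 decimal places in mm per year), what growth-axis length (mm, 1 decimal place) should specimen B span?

69.2 mm

Specimen A: correcting the raw count gives 592 − 14 + 12 = 590 true growth rings.
A: 46.8 mm over 590 years gives 46.8 / 590 ≈ 0.079 mm per year.
B's length ≈ 0.079 × 876 = 69.2 mm.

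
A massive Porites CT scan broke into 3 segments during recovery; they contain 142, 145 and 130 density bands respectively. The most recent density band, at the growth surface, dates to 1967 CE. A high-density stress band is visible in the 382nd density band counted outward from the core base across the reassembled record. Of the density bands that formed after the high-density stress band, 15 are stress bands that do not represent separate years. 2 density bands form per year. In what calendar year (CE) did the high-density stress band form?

Total density bands = 142 + 145 + 130 = 417.
Between density band 382 and the growth surface there are 417 − 382 = 35 density bands.
Removing the 15 false density bands leaves 35 − 15 = 20 true density bands beyond the high-density stress band.
With 2 density bands per year, 20 / 2 = 10 years.
1967 − 10 = 1957 CE.

1957 CE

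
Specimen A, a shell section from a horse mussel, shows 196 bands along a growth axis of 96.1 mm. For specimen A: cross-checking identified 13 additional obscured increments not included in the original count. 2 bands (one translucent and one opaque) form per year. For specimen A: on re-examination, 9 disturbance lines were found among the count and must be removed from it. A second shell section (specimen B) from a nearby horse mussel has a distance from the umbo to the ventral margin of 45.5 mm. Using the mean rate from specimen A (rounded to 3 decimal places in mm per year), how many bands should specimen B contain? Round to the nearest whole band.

95 bands

Specimen A: adjusted count: 196 − 9 + 13 = 200 bands.
Specimen A: dividing by 2 bands per year: 200 / 2 = 100 years.
A: Extension rate ≈ 96.1 / 100 = 0.961 mm per year.
B spans 45.5 / 0.961 = 47.35 years; at 2 bands per year that is 47.35 × 2 ≈ 95 bands.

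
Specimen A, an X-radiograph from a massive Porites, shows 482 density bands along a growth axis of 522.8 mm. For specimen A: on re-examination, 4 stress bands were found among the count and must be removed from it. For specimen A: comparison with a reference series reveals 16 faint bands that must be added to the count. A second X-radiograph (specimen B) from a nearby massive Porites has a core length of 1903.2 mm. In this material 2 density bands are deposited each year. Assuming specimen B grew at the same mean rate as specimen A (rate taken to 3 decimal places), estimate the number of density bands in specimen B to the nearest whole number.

Specimen A: true density band count = 482 − 4 + 16 = 494.
Specimen A: dividing by 2 density bands per year: 494 / 2 = 247 years.
A: Extension rate ≈ 522.8 / 247 = 2.117 mm per year.
B spans 1903.2 / 2.117 = 899.01 years; at 2 density bands per year that is 899.01 × 2 ≈ 1798 density bands.

1798 density bands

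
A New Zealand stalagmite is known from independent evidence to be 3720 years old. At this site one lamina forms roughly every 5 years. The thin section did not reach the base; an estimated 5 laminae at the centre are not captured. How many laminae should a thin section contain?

739 laminae

One lamina every 5 years means 3720 / 5 = 744 laminae.
744 − 5 missed = 739 laminae expected in the prepared section.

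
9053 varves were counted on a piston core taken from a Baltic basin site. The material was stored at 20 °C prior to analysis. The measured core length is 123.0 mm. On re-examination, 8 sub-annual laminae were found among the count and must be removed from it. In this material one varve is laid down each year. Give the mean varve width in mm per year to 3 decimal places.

0.014 mm per year

After corrections the count is 9053 − 8 = 9045 varves.
Mean rate = 123.0 mm / 9045 years ≈ 0.014 mm per year.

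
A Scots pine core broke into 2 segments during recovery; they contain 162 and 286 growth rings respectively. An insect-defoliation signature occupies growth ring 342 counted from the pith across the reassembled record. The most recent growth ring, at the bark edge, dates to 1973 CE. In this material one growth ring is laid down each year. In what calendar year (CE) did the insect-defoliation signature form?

1867 CE

Total growth rings = 162 + 286 = 448.
The insect-defoliation signature sits at growth ring 342 from the pith, so 448 − 342 = 106 growth rings formed after it.
Counting back 106 years from 1973 CE places the insect-defoliation signature in 1973 − 106 = 1867 CE.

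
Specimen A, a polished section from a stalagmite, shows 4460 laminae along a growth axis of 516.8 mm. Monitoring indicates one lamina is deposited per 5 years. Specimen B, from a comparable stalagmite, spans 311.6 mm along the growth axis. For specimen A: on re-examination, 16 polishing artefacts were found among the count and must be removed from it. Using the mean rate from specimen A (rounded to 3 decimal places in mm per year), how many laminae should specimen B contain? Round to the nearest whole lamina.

2710 laminae

Specimen A: adjusted count: 4460 − 16 = 4444 laminae.
Specimen A: multiplying by 5 years per lamina: 4444 × 5 = 22220 years.
A: Mean rate = 516.8 mm / 22220 years ≈ 0.023 mm/yr.
B spans 311.6 / 0.023 = 13547.83 years; at 5 years per lamina that is 13547.83 / 5 ≈ 2710 laminae.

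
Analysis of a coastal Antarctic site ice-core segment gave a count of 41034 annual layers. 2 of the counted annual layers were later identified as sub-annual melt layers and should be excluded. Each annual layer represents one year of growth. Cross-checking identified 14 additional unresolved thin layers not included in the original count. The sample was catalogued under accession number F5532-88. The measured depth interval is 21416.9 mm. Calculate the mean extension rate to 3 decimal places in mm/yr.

Correcting the raw count gives 41034 − 2 + 14 = 41046 true annual layers.
Extension rate ≈ 21416.9 / 41046 = 0.522 mm/yr.

0.522 mm/yr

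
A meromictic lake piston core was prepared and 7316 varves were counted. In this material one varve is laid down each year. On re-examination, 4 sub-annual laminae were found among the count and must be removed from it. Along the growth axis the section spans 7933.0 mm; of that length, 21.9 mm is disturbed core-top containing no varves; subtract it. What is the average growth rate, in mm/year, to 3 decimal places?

Adjusted count: 7316 − 4 = 7312 varves.
The growth record spans 7933.0 − 21.9 = 7911.1 mm.
Extension rate ≈ 7911.1 / 7312 = 1.082 mm/year.

1.082 mm/year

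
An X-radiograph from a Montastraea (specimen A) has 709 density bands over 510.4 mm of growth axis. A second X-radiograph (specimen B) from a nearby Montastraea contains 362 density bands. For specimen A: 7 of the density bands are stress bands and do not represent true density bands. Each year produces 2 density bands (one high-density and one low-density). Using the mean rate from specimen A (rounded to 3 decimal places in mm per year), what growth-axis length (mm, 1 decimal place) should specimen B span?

Specimen A: correcting the raw count gives 709 − 7 = 702 true density bands.
Specimen A: 702 density bands at 2 per year is 702 / 2 = 351 years.
A: Extension rate ≈ 510.4 / 351 = 1.454 mm per year.
Specimen B: 362 density bands at 2 per year is 362 / 2 = 181 years. Length of B = 1.454 × 181 = 263.2 mm.

263.2 mm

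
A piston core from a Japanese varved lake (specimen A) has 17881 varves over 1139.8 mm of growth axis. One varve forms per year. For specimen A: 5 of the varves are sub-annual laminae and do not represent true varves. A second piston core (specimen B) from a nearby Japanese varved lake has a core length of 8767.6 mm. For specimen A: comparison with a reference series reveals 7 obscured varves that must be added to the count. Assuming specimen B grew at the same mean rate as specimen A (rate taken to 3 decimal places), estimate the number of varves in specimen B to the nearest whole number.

136994 varves

Specimen A: true varve count = 17881 − 5 + 7 = 17883.
A: Mean rate = 1139.8 mm / 17883 years ≈ 0.064 mm per year.
B spans 8767.6 / 0.064 = 136993.75 years ≈ 136994 varves.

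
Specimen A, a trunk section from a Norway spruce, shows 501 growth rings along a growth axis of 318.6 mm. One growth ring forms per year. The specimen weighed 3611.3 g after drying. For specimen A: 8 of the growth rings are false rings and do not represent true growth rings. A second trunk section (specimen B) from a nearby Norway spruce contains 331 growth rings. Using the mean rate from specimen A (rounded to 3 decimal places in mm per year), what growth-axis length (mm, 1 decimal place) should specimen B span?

213.8 mm

Specimen A: correcting the raw count gives 501 − 8 = 493 true growth rings.
A: Mean rate = 318.6 mm / 493 years ≈ 0.646 mm/year.
B's length ≈ 0.646 × 331 = 213.8 mm.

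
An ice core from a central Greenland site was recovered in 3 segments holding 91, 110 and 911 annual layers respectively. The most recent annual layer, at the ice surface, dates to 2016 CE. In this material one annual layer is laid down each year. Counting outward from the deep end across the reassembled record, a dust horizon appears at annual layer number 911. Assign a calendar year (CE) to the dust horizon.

1815 CE

Total annual layers = 91 + 110 + 911 = 1112.
The dust horizon sits at annual layer 911 from the deep end, so 1112 − 911 = 201 annual layers formed after it.
Counting back 201 years from 2016 CE places the dust horizon in 2016 − 201 = 1815 CE.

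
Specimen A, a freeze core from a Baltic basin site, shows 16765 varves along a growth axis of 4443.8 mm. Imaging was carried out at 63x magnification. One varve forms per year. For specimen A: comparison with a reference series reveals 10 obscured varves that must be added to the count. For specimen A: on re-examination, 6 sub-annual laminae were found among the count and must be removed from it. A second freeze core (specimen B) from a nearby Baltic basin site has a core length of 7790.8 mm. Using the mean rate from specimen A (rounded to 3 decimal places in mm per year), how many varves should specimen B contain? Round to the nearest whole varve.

29399 varves

Specimen A: true varve count = 16765 − 6 + 10 = 16769.
A: Extension rate ≈ 4443.8 / 16769 = 0.265 mm per year.
B spans 7790.8 / 0.265 = 29399.25 years ≈ 29399 varves.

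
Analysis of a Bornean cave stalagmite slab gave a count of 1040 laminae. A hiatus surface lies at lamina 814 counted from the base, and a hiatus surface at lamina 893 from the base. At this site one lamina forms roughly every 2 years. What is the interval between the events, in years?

Separation: 893 − 814 = 79 laminae.
Multiplying by 2 years per lamina: 79 × 2 = 158 years.

158 yr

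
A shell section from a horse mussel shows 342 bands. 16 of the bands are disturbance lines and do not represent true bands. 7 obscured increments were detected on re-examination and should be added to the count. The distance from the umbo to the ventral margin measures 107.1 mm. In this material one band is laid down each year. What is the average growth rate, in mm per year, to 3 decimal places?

0.322 mm per year

After corrections the count is 342 − 16 + 7 = 333 bands.
Extension rate ≈ 107.1 / 333 = 0.322 mm per year.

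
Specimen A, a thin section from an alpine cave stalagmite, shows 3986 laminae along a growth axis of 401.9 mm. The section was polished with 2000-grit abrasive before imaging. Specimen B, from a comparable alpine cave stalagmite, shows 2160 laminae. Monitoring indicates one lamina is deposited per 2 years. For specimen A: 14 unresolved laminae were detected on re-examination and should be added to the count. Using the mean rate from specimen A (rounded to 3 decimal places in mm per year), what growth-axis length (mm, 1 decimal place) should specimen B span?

Specimen A: correcting the raw count gives 3986 + 14 = 4000 true laminae.
Specimen A: 4000 laminae at 2 years each span 4000 × 2 = 8000 years.
A: Extension rate ≈ 401.9 / 8000 = 0.050 mm/yr.
Specimen B: at 2 years per lamina, 2160 × 2 = 4320 years. Length of B = 0.050 × 4320 = 216.0 mm.

216.0 mm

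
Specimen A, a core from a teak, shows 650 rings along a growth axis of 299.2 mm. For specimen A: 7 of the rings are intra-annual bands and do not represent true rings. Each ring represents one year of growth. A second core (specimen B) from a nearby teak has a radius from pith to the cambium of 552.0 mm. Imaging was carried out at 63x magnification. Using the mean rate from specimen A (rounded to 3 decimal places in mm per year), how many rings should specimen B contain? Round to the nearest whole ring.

1187 rings

Specimen A: adjusted count: 650 − 7 = 643 rings.
A: Mean rate = 299.2 mm / 643 years ≈ 0.465 mm/year.
Specimen B: 552.0 mm / 0.465 mm per year = 1187.10 years ≈ 1187 rings.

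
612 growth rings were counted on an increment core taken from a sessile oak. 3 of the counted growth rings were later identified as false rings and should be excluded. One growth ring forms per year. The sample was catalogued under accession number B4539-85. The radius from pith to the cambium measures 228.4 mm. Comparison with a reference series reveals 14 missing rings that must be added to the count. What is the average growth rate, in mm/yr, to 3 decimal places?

0.367 mm/yr

After corrections the count is 612 − 3 + 14 = 623 growth rings.
Mean rate = 228.4 mm / 623 years ≈ 0.367 mm/yr.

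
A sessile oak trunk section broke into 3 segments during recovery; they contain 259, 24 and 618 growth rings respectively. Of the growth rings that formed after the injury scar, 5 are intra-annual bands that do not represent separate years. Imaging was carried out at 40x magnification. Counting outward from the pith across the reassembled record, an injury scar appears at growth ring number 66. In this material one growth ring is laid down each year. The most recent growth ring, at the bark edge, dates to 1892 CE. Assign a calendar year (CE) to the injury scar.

Total growth rings = 259 + 24 + 618 = 901.
The injury scar sits at growth ring 66 from the pith, so 901 − 66 = 835 growth rings formed after it.
Excluding 5 false growth rings: 835 − 5 = 830.
Counting back 830 years from 1892 CE places the injury scar in 1892 − 830 = 1062 CE.

1062 CE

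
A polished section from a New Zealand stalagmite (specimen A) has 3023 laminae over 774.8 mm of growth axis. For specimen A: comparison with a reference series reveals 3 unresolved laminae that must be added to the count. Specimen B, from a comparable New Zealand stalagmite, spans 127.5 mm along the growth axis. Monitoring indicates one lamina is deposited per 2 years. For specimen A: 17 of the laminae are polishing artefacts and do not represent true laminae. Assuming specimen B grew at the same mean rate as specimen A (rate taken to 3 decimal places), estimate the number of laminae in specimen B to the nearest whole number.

494 laminae

Specimen A: adjusted count: 3023 − 17 + 3 = 3009 laminae.
Specimen A: 3009 laminae at 2 years each span 3009 × 2 = 6018 years.
A: Extension rate ≈ 774.8 / 6018 = 0.129 mm/yr.
For B, 127.5 / 0.129 = 988.37 years; at 2 years per lamina that is 988.37 / 2 ≈ 494 laminae.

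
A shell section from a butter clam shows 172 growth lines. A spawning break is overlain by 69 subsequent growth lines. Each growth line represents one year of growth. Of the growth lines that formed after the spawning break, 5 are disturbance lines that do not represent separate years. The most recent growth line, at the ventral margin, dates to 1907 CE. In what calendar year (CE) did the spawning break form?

69 growth lines post-date the spawning break.
Excluding 5 false growth lines: 69 − 5 = 64.
1907 − 64 = 1843 CE.

1843 CE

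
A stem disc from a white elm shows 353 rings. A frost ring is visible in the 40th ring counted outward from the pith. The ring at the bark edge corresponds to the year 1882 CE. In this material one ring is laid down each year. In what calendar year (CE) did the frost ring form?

353 − 40 = 313 rings lie beyond the frost ring toward the bark edge.
1882 − 313 = 1569 CE.

1569 CE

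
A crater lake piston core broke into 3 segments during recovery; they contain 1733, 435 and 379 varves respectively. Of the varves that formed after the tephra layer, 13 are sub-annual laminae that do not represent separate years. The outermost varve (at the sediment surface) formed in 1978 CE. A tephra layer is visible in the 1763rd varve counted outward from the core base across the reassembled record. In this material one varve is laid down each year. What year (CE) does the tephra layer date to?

Total varves = 1733 + 435 + 379 = 2547.
2547 − 1763 = 784 varves lie beyond the tephra layer toward the sediment surface.
Excluding 13 false varves: 784 − 13 = 771.
The varve at the sediment surface is 1978 CE, so the tephra layer dates to 1978 − 771 = 1207 CE.

1207 CE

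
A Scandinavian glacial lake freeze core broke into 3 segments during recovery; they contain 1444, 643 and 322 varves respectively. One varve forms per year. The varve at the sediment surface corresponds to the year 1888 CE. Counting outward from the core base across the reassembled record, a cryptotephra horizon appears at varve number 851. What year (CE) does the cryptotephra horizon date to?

330 CE

Total varves = 1444 + 643 + 322 = 2409.
The cryptotephra horizon sits at varve 851 from the core base, so 2409 − 851 = 1558 varves formed after it.
The varve at the sediment surface is 1888 CE, so the cryptotephra horizon dates to 1888 − 1558 = 330 CE.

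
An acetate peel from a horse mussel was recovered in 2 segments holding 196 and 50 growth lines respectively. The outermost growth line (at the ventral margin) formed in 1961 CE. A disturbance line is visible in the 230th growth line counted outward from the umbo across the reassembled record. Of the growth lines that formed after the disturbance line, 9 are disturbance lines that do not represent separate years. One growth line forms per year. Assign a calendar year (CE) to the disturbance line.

1954 CE

Total growth lines = 196 + 50 = 246.
The disturbance line sits at growth line 230 from the umbo, so 246 − 230 = 16 growth lines formed after it.
16 − 9 false = 7 true growth lines after the disturbance line.
The growth line at the ventral margin is 1961 CE, so the disturbance line dates to 1961 − 7 = 1954 CE.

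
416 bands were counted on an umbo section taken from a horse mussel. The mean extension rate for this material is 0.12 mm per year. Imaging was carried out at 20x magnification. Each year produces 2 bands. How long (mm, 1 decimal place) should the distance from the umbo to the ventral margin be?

25.0 mm

With 2 bands per year, 416 / 2 = 208 years.
Length ≈ 0.12 × 208 = 25.0 mm.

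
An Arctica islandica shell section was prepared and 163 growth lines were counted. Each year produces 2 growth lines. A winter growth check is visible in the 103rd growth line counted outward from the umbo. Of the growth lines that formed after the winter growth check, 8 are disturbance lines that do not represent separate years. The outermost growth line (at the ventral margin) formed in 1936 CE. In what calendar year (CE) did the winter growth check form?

1910 CE

163 − 103 = 60 growth lines lie beyond the winter growth check toward the ventral margin.
Removing the 8 false growth lines leaves 60 − 8 = 52 true growth lines beyond the winter growth check.
With 2 growth lines per year, 52 / 2 = 26 years.
Counting back 26 years from 1936 CE places the winter growth check in 1936 − 26 = 1910 CE.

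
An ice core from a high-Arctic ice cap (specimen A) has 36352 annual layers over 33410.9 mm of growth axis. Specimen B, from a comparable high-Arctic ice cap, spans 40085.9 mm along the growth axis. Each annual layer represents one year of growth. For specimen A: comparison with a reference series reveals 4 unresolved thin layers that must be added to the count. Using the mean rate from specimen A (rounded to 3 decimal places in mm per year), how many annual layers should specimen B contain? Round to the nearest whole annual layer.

43619 annual layers

Specimen A: true annual layer count = 36352 + 4 = 36356.
A: Mean rate = 33410.9 mm / 36356 years ≈ 0.919 mm/year.
For B, 40085.9 / 0.919 = 43619.04 years ≈ 43619 annual layers.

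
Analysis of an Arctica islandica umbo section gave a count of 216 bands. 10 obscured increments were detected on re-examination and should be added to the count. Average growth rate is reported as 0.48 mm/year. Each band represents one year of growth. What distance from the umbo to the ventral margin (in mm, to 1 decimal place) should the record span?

True band count = 216 + 10 = 226.
226 years at 0.48 mm/year gives 0.48 × 226 = 108.5 mm.

108.5 mm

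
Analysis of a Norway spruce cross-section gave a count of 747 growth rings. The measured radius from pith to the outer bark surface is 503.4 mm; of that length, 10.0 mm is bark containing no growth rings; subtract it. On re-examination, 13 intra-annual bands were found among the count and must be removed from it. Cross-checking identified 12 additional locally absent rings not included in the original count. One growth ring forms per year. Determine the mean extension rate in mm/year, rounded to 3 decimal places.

Adjusted count: 747 − 13 + 12 = 746 growth rings.
Removing the 10.0 mm offcut leaves 503.4 − 10.0 = 493.4 mm.
Extension rate ≈ 493.4 / 746 = 0.661 mm/year.

0.661 mm/year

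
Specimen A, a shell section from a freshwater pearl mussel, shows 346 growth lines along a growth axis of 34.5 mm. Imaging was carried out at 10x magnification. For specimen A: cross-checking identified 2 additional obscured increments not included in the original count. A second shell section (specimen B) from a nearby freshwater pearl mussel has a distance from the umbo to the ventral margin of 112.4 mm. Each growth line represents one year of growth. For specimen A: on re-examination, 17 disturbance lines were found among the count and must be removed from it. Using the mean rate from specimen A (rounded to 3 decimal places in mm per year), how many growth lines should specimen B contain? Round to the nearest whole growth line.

1081 growth lines

Specimen A: adjusted count: 346 − 17 + 2 = 331 growth lines.
A: Extension rate ≈ 34.5 / 331 = 0.104 mm per year.
For B, 112.4 / 0.104 = 1080.77 years ≈ 1081 growth lines.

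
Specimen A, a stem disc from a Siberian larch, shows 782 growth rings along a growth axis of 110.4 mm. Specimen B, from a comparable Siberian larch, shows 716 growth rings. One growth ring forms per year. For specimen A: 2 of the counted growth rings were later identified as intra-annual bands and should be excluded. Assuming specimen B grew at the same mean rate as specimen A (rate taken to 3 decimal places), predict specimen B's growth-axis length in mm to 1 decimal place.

Specimen A: adjusted count: 782 − 2 = 780 growth rings.
A: 110.4 mm over 780 years gives 110.4 / 780 ≈ 0.142 mm per year.
For B, 0.142 mm/year × 716 years = 101.7 mm.

101.7 mm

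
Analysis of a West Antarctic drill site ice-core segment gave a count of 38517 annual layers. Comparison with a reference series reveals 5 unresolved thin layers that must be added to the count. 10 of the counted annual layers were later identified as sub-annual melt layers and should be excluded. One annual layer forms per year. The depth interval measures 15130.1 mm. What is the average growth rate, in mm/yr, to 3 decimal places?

After corrections the count is 38517 − 10 + 5 = 38512 annual layers.
Mean rate = 15130.1 mm / 38512 years ≈ 0.393 mm/yr.

0.393 mm/yr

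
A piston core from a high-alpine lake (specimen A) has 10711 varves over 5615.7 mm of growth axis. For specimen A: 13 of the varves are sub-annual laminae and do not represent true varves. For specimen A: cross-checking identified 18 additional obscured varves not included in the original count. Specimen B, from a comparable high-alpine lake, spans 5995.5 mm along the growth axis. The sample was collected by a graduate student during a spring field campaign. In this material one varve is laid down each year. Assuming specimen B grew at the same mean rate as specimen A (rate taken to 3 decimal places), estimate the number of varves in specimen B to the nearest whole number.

11442 varves

Specimen A: true varve count = 10711 − 13 + 18 = 10716.
A: 5615.7 mm over 10716 years gives 5615.7 / 10716 ≈ 0.524 mm/year.
B spans 5995.5 / 0.524 = 11441.79 years ≈ 11442 varves.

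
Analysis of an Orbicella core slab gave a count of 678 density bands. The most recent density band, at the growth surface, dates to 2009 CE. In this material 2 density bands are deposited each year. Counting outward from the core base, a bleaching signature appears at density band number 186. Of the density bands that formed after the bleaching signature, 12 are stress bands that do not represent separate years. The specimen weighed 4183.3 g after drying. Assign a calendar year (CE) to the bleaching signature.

1769 CE

The bleaching signature sits at density band 186 from the core base, so 678 − 186 = 492 density bands formed after it.
Excluding 12 false density bands: 492 − 12 = 480.
480 density bands at 2 per year is 480 / 2 = 240 years.
Counting back 240 years from 2009 CE places the bleaching signature in 2009 − 240 = 1769 CE.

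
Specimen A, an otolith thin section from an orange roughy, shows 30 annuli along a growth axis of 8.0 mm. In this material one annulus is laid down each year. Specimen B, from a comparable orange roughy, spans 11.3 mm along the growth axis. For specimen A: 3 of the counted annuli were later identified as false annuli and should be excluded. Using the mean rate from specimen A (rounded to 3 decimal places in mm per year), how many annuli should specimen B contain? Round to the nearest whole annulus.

38 annuli

Specimen A: true annulus count = 30 − 3 = 27.
A: Mean rate = 8.0 mm / 27 years ≈ 0.296 mm/yr.
B spans 11.3 / 0.296 = 38.18 years ≈ 38 annuli.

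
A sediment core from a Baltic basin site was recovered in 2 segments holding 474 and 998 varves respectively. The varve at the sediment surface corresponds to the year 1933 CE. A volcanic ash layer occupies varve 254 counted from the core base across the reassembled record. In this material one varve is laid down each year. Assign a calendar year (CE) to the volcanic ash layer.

715 CE

Total varves = 474 + 998 = 1472.
Between varve 254 and the sediment surface there are 1472 − 254 = 1218 varves.
Counting back 1218 years from 1933 CE places the volcanic ash layer in 1933 − 1218 = 715 CE.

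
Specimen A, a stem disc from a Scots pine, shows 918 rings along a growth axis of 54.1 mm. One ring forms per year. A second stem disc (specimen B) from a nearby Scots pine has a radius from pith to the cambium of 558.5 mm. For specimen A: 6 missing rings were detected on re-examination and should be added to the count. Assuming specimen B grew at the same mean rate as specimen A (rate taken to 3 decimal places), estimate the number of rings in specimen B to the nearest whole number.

9466 rings

Specimen A: true ring count = 918 + 6 = 924.
A: 54.1 mm over 924 years gives 54.1 / 924 ≈ 0.059 mm/year.
B spans 558.5 / 0.059 = 9466.10 years ≈ 9466 rings.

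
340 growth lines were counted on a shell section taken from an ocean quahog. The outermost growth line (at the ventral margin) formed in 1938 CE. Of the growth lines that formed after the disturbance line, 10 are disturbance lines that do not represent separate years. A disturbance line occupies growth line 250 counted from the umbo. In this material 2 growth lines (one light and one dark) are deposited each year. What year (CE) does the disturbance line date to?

Between growth line 250 and the ventral margin there are 340 − 250 = 90 growth lines.
Removing the 10 false growth lines leaves 90 − 10 = 80 true growth lines beyond the disturbance line.
With 2 growth lines per year, 80 / 2 = 40 years.
The growth line at the ventral margin is 1938 CE, so the disturbance line dates to 1938 − 40 = 1898 CE.

1898 CE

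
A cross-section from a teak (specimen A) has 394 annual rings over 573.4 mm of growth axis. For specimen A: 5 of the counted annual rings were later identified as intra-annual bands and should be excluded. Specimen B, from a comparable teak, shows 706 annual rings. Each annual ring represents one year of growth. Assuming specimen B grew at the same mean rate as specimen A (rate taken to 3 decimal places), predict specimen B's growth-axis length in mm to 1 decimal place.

1040.6 mm

Specimen A: after corrections the count is 394 − 5 = 389 annual rings.
A: 573.4 mm over 389 years gives 573.4 / 389 ≈ 1.474 mm/year.
B's length ≈ 1.474 × 706 = 1040.6 mm.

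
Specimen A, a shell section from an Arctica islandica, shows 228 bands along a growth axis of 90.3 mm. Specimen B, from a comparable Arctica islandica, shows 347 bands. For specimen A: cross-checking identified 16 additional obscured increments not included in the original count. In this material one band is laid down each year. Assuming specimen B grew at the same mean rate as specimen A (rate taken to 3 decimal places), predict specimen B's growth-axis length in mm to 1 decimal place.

Specimen A: after corrections the count is 228 + 16 = 244 bands.
A: Mean rate = 90.3 mm / 244 years ≈ 0.370 mm/year.
For B, 0.370 mm/year × 347 years = 128.4 mm.

128.4 mm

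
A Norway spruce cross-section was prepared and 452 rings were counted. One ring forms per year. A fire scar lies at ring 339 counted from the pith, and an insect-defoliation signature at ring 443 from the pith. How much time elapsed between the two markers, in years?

104 years

Separation: 443 − 339 = 104 rings.
One ring per year makes the interval 104 years.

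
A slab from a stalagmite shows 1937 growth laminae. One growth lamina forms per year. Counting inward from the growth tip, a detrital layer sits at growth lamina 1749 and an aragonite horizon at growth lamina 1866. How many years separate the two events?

1866 − 1749 = 117 growth laminae lie between the two events.
At one growth lamina per year, 117 years elapsed between them.

117 yr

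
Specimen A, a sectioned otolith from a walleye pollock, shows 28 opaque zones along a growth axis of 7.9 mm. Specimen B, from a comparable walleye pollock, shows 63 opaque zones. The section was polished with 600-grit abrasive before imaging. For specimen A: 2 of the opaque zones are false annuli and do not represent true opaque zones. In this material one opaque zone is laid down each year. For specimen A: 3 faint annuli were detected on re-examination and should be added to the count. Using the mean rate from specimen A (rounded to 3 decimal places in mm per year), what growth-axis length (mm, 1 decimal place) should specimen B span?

Specimen A: adjusted count: 28 − 2 + 3 = 29 opaque zones.
A: Extension rate ≈ 7.9 / 29 = 0.272 mm/yr.
For B, 0.272 mm/year × 63 years = 17.1 mm.

17.1 mm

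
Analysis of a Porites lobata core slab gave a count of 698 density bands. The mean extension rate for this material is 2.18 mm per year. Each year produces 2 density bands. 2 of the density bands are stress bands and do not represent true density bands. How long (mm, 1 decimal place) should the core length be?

758.6 mm

Adjusted count: 698 − 2 = 696 density bands.
With 2 density bands per year, 696 / 2 = 348 years.
Predicted length = 2.18 mm/year × 348 years = 758.6 mm.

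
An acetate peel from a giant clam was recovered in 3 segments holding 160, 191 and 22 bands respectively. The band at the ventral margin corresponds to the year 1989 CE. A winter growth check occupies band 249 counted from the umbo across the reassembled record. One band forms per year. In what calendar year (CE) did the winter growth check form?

1865 CE

Total bands = 160 + 191 + 22 = 373.
Between band 249 and the ventral margin there are 373 − 249 = 124 bands.
Counting back 124 years from 1989 CE places the winter growth check in 1989 − 124 = 1865 CE.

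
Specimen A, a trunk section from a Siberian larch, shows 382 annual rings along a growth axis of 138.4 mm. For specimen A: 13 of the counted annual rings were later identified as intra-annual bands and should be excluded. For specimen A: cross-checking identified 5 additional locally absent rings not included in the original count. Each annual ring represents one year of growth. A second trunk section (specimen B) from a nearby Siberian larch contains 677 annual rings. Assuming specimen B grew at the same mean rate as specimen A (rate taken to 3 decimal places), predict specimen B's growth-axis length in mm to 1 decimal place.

Specimen A: after corrections the count is 382 − 13 + 5 = 374 annual rings.
A: Mean rate = 138.4 mm / 374 years ≈ 0.370 mm/yr.
For B, 0.370 mm/year × 677 years = 250.5 mm.

250.5 mm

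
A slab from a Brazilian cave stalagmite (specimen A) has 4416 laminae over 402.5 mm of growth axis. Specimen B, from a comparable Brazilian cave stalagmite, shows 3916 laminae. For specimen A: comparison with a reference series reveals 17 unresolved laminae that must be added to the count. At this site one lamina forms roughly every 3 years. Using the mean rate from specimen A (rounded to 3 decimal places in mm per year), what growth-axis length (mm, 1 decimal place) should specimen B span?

Specimen A: after corrections the count is 4416 + 17 = 4433 laminae.
Specimen A: 4433 laminae at 3 years each span 4433 × 3 = 13299 years.
A: Extension rate ≈ 402.5 / 13299 = 0.030 mm/year.
Specimen B: multiplying by 3 years per lamina: 3916 × 3 = 11748 years. Length of B = 0.030 × 11748 = 352.4 mm.

352.4 mm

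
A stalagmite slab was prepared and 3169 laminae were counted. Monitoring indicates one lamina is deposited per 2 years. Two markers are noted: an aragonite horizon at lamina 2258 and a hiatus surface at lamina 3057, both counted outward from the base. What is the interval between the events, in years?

1598 yr

Separation: 3057 − 2258 = 799 laminae.
799 laminae at 2 years each span 799 × 2 = 1598 years.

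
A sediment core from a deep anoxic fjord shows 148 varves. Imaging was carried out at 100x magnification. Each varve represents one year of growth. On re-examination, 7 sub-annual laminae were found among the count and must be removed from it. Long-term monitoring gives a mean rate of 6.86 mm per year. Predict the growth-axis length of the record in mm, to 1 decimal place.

967.3 mm

True varve count = 148 − 7 = 141.
Length ≈ 6.86 × 141 = 967.3 mm.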